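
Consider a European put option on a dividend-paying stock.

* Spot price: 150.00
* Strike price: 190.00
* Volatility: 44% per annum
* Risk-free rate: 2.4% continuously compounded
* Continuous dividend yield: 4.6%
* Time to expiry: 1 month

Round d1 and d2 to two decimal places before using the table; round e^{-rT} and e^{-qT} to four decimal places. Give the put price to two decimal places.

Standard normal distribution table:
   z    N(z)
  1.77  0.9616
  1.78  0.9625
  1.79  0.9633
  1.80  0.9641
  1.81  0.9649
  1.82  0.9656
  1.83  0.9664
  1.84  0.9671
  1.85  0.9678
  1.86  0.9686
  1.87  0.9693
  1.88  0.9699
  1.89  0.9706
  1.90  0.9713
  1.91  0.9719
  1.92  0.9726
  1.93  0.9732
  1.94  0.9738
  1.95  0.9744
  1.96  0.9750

σ√T = 0.44·√0.08333 = 0.1270
d₁ = [ln(150/190) + (0.024 − 0.046 + 0.44²/2)·0.08333] / 0.1270 = [-0.2364 + 0.0062] / 0.1270 = -1.8120 ≈ -1.81
d₂ = d₁ − σ√T = -1.8120 − 0.1270 = -1.9390 ≈ -1.94
e^(−qT) = e^(−0.046·0.08333) = 0.9962;  e^(−rT) = e^(−0.024·0.08333) = 0.9980
P = 190·0.9980·N(1.94) − 150·0.9962·N(1.81) = 190·0.9980·0.9738 − 150·0.9962·0.9649 = 184.6520 − 144.1850 = 40.4669

40.47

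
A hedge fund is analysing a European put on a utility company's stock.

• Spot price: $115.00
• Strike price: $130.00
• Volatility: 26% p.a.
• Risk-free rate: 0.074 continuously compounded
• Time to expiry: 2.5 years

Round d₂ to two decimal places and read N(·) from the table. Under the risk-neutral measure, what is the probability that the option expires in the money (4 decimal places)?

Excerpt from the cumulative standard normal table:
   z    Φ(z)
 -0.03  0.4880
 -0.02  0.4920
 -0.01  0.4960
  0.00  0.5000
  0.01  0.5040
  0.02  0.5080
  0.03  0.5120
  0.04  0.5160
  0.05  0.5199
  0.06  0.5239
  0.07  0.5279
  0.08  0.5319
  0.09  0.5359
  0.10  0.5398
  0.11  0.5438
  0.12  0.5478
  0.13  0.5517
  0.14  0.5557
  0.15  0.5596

0.5199

σ√T = 0.26·√2.5 = 0.4111
d₁ = [ln(115/130) + (0.074 + 0.26²/2)·2.5] / 0.4111 = [-0.1226 + 0.2695] / 0.4111 = 0.3573 → 0.36
d₂ = d₁ − σ√T = 0.3573 − 0.4111 = -0.0538 → -0.05
Pr(exercise) under Q = N(−d₂) = N(0.05) = 0.5199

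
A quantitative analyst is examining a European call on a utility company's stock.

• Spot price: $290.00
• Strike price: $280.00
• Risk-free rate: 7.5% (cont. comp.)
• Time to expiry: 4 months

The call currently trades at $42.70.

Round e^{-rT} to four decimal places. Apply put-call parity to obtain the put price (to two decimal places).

exp(−rT) = exp(−0.075·0.3333) = 0.9753
Put-call parity: C − P = S − K·e^(−rT) = 290 − 280·0.9753 = 290 − 273.0840 = 16.9160
P = C − (C − P) = 42.70 − (16.9160) = 25.7840

$25.78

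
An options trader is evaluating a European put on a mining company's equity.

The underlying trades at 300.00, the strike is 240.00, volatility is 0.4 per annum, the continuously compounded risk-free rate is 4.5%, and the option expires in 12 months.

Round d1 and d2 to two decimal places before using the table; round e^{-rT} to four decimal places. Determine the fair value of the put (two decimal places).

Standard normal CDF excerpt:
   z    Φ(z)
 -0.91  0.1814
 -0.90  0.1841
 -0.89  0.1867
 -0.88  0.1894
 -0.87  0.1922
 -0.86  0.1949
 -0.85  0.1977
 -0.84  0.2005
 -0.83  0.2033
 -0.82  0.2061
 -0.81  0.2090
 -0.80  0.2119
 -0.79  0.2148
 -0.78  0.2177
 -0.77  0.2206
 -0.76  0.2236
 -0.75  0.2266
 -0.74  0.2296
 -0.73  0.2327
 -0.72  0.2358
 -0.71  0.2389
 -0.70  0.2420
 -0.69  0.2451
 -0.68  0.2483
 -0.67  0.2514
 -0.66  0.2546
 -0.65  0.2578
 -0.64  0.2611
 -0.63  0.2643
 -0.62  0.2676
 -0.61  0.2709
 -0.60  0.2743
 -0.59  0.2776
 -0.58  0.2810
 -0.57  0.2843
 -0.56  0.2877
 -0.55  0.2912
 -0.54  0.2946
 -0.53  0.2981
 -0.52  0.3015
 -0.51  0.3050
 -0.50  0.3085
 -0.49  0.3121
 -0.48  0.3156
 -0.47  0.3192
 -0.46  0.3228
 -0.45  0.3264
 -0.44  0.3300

15.58

σ√T = 0.4·√1 = 0.4000
d₁ = [ln(300/240) + (0.045 + ½·0.4²)·1] / (σ√T) = (0.2231 + 0.1250) / 0.4000 = 0.8704 ≈ 0.87
d₂ = 0.8704 − 0.4000 = 0.4704 ≈ 0.47
exp(−rT) = exp(−0.045·1) = 0.9560
P = 240·0.9560·N(-0.47) − 300·N(-0.87) = 240·0.9560·0.3192 − 300·0.1922 = 73.2372 − 57.6600 = 15.5772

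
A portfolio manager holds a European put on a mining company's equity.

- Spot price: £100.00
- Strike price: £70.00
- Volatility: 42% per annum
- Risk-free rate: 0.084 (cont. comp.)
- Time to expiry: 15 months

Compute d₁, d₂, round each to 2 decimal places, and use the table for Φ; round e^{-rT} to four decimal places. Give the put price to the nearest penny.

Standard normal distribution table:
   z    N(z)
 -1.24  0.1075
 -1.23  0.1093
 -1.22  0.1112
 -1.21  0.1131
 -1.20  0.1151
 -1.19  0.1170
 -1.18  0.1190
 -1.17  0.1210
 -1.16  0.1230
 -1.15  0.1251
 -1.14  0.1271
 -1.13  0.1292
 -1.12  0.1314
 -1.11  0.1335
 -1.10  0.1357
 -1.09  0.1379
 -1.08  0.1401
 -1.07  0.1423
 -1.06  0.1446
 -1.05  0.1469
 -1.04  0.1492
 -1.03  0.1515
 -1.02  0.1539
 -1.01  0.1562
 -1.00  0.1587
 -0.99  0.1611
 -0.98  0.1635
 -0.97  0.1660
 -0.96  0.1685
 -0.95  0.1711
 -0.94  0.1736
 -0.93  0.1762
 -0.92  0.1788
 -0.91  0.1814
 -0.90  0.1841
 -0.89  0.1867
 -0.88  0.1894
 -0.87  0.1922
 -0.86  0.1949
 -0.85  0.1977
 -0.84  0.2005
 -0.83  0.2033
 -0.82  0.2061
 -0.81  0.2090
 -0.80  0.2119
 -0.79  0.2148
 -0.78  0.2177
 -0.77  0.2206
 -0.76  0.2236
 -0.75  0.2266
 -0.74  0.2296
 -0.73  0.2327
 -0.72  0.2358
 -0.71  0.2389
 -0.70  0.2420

T = 1.25;  σ√T = 0.4696
d₁ = [ln(100/70) + (0.084 + 0.42²/2)·1.25] / 0.4696 = [0.3567 + 0.2152] / 0.4696 = 1.2180 which rounds to 1.22
d₂ = d₁ − σ√T = 1.2180 − 0.4696 = 0.7484 which rounds to 0.75
e^(−rT) = e^(−0.084·1.25) = 0.9003
N(−d₂) = N(-0.75) = 0.2266;  N(−d₁) = N(-1.22) = 0.1112
P = 70·0.9003·0.2266 − 100·0.1112 = 14.2806 − 11.1200 = 3.1606

£3.16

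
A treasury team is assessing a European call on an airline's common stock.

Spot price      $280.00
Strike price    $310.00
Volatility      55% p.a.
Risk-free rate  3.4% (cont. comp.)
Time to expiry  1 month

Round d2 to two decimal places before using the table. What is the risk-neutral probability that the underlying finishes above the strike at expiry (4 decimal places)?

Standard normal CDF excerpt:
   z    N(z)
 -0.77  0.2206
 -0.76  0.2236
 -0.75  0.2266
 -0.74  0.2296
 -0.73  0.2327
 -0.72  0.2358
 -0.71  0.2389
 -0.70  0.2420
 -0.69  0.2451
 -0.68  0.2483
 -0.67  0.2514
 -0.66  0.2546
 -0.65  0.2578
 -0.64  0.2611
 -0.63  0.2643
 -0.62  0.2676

T = 0.08333;  σ√T = 0.1588
d₁ = [ln(280/310) + (0.034 + 0.55²/2)·0.08333] / 0.1588 = [-0.1018 + 0.0154] / 0.1588 = -0.5438 ≈ -0.54
d₂ = d₁ − σ√T = -0.5438 − 0.1588 = -0.7026 ≈ -0.70
Risk-neutral Pr[S_T > K] = N(d₂) = N(-0.70) = 0.2420

0.2420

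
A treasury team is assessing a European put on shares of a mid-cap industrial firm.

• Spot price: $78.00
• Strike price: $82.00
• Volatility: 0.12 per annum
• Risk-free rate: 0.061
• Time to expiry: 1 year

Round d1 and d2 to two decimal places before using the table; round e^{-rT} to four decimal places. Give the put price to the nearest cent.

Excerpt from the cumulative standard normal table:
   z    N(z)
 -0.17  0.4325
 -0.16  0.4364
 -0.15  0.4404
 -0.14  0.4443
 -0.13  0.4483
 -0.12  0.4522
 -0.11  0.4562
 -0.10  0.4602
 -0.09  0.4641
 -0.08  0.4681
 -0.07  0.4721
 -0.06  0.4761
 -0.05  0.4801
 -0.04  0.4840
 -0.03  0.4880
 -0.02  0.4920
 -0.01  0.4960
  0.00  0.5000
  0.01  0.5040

$3.30

σ√T = 0.12 × 1.0000 = 0.1200
ln(S/K) + (r + σ²/2)T = ln(78/82) + (0.061 + 0.12²/2)·1 = -0.0500 + 0.0682 = 0.0182
d₁ = 0.0182 / 0.1200 = 0.1516 ≈ 0.15
d₂ = d₁ − σ√T = 0.1516 − 0.1200 = 0.0316 ≈ 0.03
exp(−rT) = exp(−0.061·1) = 0.9408
N(−d₂) = N(-0.03) = 0.4880;  N(−d₁) = N(-0.15) = 0.4404
P = 82·0.9408·0.4880 − 78·0.4404 = 37.6471 − 34.3512 = 3.2959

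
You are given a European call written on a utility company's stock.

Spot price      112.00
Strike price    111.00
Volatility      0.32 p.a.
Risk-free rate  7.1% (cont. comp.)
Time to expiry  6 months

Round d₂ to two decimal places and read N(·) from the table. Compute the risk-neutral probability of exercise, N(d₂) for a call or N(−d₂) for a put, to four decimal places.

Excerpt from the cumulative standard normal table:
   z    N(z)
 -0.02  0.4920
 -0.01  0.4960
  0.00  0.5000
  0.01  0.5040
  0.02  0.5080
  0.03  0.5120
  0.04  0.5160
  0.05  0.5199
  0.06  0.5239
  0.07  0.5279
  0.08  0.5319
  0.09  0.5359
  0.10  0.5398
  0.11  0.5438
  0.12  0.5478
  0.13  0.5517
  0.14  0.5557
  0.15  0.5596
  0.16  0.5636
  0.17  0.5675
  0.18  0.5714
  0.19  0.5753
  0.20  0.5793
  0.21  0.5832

T = 0.5;  σ√T = 0.2263
ln(S/K) + (r + σ²/2)T = ln(112/111) + (0.071 + 0.32²/2)·0.5 = 0.0090 + 0.0611 = 0.0701
d₁ = 0.0701 / 0.2263 = 0.3097 ≈ 0.31
d₂ = d₁ − σ√T = 0.3097 − 0.2263 = 0.0834 ≈ 0.08
Risk-neutral Pr[S_T > K] = N(d₂) = N(0.08) = 0.5319

0.5319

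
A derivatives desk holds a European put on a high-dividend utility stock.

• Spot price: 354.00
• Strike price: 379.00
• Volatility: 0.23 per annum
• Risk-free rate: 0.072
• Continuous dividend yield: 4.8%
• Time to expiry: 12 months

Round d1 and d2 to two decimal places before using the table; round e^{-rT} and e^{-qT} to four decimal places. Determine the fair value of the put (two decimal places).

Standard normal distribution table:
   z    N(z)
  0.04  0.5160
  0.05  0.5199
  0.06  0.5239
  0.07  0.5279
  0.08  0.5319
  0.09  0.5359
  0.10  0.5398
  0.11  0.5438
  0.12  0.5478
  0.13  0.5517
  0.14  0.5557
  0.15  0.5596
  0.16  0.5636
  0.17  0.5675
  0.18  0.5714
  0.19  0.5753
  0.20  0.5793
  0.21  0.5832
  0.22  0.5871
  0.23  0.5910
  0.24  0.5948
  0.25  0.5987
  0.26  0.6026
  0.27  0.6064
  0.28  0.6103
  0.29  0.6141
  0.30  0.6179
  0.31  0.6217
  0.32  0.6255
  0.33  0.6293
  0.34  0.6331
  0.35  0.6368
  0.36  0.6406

σ√T = 0.23 × 1.0000 = 0.2300
ln(S/K) + (r − q + σ²/2)T = ln(354/379) + (0.072 − 0.048 + 0.23²/2)·1 = -0.0682 + 0.0504 = -0.0178
d₁ = -0.0178 / 0.2300 = -0.0773 ≈ -0.08
d₂ = d₁ − σ√T = -0.0773 − 0.2300 = -0.3073 ≈ -0.31
exp(−qT) = exp(−0.048·1) = 0.9531;  exp(−rT) = exp(−0.072·1) = 0.9305
N(−d₂) = N(0.31) = 0.6217;  N(−d₁) = N(0.08) = 0.5319
P = 379·0.9305·0.6217 − 354·0.9531·0.5319 = 219.2484 − 179.4617 = 39.7867

39.79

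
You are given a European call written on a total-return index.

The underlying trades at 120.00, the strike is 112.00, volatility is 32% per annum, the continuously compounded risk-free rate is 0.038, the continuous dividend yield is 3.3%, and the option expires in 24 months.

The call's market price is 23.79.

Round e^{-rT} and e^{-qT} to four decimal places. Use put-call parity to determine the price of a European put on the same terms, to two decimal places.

e^(−qT) = e^(−0.033·2) = 0.9361;  e^(−rT) = e^(−0.038·2) = 0.9268
Put-call parity: C − P = S·e^(−qT) − K·e^(−rT) = 120·0.9361 − 112·0.9268 = 112.3320 − 103.8016 = 8.5304
P = C − (C − P) = 23.79 − (8.5304) = 15.2596

15.26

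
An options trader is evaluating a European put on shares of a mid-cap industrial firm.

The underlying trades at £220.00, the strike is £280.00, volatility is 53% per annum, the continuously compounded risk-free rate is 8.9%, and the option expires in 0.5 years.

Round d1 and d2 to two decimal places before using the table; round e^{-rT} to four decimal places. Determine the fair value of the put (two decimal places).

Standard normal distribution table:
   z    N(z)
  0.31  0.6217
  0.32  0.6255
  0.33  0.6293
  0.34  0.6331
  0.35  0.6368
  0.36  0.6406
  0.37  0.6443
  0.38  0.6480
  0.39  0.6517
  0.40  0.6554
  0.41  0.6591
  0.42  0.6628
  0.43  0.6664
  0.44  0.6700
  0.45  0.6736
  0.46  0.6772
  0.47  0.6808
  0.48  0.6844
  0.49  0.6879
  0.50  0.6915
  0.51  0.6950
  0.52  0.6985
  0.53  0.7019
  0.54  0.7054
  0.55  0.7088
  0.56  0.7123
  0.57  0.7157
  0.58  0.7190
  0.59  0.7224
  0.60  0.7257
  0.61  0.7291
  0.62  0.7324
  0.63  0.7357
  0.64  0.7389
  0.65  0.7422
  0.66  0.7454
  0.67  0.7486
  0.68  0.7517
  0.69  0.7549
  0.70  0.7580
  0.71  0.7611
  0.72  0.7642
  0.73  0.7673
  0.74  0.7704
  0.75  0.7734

£64.56

T = 0.5;  σ√T = 0.3748
ln(S/K) + (r + σ²/2)T = ln(220/280) + (0.089 + 0.53²/2)·0.5 = -0.2412 + 0.1147 = -0.1264
d₁ = -0.1264 / 0.3748 = -0.3374 which rounds to -0.34
d₂ = d₁ − σ√T = -0.3374 − 0.3748 = -0.7121 which rounds to -0.71
exp(−rT) = exp(−0.089·0.5) = 0.9565
N(−d₂) = N(0.71) = 0.7611;  N(−d₁) = N(0.34) = 0.6331
P = 280·0.9565·0.7611 − 220·0.6331 = 203.8378 − 139.2820 = 64.5558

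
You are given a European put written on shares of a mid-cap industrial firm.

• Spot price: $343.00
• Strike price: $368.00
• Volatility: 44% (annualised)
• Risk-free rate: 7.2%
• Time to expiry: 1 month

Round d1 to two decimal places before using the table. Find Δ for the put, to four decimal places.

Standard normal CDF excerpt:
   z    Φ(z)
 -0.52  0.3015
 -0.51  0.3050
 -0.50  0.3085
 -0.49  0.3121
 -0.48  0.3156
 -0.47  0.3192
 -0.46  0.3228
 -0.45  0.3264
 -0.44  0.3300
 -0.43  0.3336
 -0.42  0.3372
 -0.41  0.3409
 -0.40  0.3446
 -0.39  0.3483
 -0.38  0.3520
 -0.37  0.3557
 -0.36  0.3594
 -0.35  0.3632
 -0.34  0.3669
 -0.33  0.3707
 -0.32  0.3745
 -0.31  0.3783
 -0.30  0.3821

-0.6700

σ√T = 0.44 × 0.2887 = 0.1270
d₁ = [ln(343/368) + (0.072 + 0.44²/2)·0.08333] / 0.1270 = [-0.0704 + 0.0141] / 0.1270 = -0.4431 → -0.44
N(d₁) = N(-0.44) = 0.3300
Δ_put = N(d₁) − 1 = 0.3300 − 1 = -0.6700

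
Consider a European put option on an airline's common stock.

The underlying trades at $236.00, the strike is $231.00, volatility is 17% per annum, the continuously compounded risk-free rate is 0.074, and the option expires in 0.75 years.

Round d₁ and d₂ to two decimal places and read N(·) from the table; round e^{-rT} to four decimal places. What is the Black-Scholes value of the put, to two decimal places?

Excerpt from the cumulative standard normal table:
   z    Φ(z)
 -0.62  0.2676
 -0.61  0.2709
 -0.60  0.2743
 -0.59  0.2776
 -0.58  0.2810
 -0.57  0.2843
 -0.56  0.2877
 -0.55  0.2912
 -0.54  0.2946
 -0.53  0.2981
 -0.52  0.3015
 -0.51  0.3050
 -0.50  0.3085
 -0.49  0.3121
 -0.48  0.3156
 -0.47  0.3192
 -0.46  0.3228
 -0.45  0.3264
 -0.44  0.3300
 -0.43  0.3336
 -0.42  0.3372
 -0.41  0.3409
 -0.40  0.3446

σ√T = 0.17·√0.75 = 0.1472
d₁ = [ln(236/231) + (0.074 + 0.17²/2)·0.75] / 0.1472 = [0.0214 + 0.0663] / 0.1472 = 0.5960 → 0.60
d₂ = d₁ − σ√T = 0.5960 − 0.1472 = 0.4488 → 0.45
e^(−rT) = e^(−0.074·0.75) = 0.9460
N(−d₂) = N(-0.45) = 0.3264;  N(−d₁) = N(-0.60) = 0.2743
P = 231·0.9460·0.3264 − 236·0.2743 = 71.3269 − 64.7348 = 6.5921

$6.59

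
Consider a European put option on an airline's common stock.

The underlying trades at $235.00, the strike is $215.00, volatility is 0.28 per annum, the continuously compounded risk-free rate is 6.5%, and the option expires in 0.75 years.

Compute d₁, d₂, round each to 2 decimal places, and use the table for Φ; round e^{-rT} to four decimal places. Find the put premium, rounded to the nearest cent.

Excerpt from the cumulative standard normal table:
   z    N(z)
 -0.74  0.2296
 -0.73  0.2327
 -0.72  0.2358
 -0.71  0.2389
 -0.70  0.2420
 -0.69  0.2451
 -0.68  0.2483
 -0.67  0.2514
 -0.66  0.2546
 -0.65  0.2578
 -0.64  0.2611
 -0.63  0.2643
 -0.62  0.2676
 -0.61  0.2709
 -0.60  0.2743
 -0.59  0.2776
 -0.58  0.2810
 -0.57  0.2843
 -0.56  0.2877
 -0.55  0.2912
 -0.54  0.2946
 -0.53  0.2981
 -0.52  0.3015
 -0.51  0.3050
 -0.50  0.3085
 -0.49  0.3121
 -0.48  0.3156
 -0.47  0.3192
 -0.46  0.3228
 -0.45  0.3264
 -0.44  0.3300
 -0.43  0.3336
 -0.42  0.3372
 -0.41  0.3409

$9.24

σ√T = 0.28·√0.75 = 0.2425
d₁ = [ln(235/215) + (0.065 + 0.28²/2)·0.75] / 0.2425 = [0.0889 + 0.0782] / 0.2425 = 0.6891 → 0.69
d₂ = d₁ − σ√T = 0.6891 − 0.2425 = 0.4466 → 0.45
exp(−rT) = exp(−0.065·0.75) = 0.9524
N(−d₂) = N(-0.45) = 0.3264;  N(−d₁) = N(-0.69) = 0.2451
P = 215·0.9524·0.3264 − 235·0.2451 = 66.8356 − 57.5985 = 9.2371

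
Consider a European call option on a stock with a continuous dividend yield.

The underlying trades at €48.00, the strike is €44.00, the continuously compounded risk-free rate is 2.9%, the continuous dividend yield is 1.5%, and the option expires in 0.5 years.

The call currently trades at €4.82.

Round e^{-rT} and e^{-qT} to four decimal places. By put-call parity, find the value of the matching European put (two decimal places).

exp(−qT) = exp(−0.015·0.5) = 0.9925;  exp(−rT) = exp(−0.029·0.5) = 0.9856
Put-call parity: C − P = S·e^(−qT) − K·e^(−rT) = 48·0.9925 − 44·0.9856 = 47.6400 − 43.3664 = 4.2736
P = C − (C − P) = 4.82 − (4.2736) = 0.5464

€0.55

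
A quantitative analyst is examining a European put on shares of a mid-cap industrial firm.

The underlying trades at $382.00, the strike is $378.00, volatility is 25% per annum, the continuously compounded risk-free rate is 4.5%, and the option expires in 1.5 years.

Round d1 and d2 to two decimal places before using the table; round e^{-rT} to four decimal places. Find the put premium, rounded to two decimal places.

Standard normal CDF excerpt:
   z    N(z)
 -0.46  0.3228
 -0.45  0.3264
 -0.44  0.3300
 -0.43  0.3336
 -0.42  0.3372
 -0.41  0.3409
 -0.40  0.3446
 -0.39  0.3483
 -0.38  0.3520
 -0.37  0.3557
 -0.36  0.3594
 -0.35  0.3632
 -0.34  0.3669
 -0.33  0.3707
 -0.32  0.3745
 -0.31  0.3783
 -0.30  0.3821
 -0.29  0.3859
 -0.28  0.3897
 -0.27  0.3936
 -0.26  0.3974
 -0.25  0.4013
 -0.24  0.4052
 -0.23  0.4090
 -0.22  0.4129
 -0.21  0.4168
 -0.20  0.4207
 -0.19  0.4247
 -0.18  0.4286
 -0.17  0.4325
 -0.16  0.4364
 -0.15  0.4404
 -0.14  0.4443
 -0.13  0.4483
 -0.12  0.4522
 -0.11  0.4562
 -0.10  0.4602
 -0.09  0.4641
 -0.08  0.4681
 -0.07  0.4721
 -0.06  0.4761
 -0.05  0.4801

T = 1.5;  σ√T = 0.3062
d₁ = [ln(382/378) + (0.045 + ½·0.25²)·1.5] / (σ√T) = (0.0105 + 0.1144) / 0.3062 = 0.4079 → 0.41
d₂ = 0.4079 − 0.3062 = 0.1017 → 0.10
exp(−rT) = exp(−0.045·1.5) = 0.9347
N(−d₂) = N(-0.10) = 0.4602;  N(−d₁) = N(-0.41) = 0.3409
P = 378·0.9347·0.4602 − 382·0.3409 = 162.5963 − 130.2238 = 32.3725

$32.37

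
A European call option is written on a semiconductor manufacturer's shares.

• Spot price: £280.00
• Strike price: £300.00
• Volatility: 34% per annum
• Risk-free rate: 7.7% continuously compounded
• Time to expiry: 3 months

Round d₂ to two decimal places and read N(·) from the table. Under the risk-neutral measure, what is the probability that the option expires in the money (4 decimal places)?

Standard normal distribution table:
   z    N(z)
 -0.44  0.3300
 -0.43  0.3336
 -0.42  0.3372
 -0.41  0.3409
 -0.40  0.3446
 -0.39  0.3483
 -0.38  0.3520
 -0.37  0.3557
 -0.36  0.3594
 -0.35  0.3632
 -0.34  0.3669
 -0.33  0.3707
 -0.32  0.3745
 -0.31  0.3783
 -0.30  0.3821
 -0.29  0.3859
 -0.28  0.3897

σ√T = 0.34 × 0.5000 = 0.1700
d₁ = [ln(280/300) + (0.077 + 0.34²/2)·0.25] / 0.1700 = [-0.0690 + 0.0337] / 0.1700 = -0.2076 → -0.21
d₂ = d₁ − σ√T = -0.2076 − 0.1700 = -0.3776 → -0.38
Pr(exercise) under Q = N(d₂) = 0.3520

0.3520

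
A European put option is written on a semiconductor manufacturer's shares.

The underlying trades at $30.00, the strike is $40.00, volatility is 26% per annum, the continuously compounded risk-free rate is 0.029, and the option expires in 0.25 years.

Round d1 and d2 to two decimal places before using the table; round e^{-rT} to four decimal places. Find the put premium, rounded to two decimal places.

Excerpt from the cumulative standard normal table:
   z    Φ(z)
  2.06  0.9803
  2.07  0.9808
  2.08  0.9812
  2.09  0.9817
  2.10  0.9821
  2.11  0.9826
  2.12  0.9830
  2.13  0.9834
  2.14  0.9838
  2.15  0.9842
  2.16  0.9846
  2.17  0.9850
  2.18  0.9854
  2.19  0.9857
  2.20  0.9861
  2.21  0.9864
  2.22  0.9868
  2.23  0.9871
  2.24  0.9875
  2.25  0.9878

$9.74

σ√T = 0.26·√0.25 = 0.1300
d₁ = [ln(30/40) + (0.029 + 0.26²/2)·0.25] / 0.1300 = [-0.2877 + 0.0157] / 0.1300 = -2.0922 ≈ -2.09
d₂ = d₁ − σ√T = -2.0922 − 0.1300 = -2.2222 ≈ -2.22
e^(−rT) = e^(−0.029·0.25) = 0.9928
N(−d₂) = N(2.22) = 0.9868;  N(−d₁) = N(2.09) = 0.9817
P = 40·0.9928·0.9868 − 30·0.9817 = 39.1878 − 29.4510 = 9.7368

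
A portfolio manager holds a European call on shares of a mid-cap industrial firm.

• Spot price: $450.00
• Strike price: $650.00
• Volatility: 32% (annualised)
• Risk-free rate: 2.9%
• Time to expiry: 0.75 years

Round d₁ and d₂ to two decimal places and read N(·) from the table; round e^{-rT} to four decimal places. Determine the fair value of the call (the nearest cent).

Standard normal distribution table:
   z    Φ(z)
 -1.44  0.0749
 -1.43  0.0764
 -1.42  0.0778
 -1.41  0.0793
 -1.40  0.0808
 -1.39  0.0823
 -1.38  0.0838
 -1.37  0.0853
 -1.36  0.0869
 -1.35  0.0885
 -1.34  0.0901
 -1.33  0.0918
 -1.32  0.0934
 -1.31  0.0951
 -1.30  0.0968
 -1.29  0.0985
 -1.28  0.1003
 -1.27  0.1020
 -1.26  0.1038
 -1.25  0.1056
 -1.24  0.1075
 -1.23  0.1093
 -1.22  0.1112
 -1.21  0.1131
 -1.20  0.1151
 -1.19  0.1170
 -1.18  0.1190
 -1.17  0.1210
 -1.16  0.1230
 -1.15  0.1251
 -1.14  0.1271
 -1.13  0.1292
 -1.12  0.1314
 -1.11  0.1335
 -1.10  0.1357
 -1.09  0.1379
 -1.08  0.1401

σ√T = 0.32 × 0.8660 = 0.2771
d₁ = [ln(450/650) + (0.029 + ½·0.32²)·0.75] / (σ√T) = (-0.3677 + 0.0602) / 0.2771 = -1.1099 → -1.11
d₂ = -1.1099 − 0.2771 = -1.3870 → -1.39
e^(−rT) = e^(−0.029·0.75) = 0.9785
N(d₁) = N(-1.11) = 0.1335;  N(d₂) = N(-1.39) = 0.0823
C = 450·0.1335 − 650·0.9785·0.0823 = 60.0750 − 52.3449 = 7.7301

$7.73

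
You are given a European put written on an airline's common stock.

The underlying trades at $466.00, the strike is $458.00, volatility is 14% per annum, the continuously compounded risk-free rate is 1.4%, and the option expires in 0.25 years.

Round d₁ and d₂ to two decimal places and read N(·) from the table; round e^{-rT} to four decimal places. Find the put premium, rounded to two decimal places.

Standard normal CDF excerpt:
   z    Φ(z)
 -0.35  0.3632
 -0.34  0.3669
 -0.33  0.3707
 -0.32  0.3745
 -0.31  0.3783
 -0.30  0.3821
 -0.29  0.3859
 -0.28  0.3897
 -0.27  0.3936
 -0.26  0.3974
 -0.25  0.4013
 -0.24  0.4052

$8.63

σ√T = 0.14·√0.25 = 0.0700
d₁ = [ln(466/458) + (0.014 + 0.14²/2)·0.25] / 0.0700 = [0.0173 + 0.0060] / 0.0700 = 0.3324 ⇒ 0.33
d₂ = d₁ − σ√T = 0.3324 − 0.0700 = 0.2624 ⇒ 0.26
e^(−rT) = e^(−0.014·0.25) = 0.9965
N(−d₂) = N(-0.26) = 0.3974;  N(−d₁) = N(-0.33) = 0.3707
P = 458·0.9965·0.3974 − 466·0.3707 = 181.3722 − 172.7462 = 8.6260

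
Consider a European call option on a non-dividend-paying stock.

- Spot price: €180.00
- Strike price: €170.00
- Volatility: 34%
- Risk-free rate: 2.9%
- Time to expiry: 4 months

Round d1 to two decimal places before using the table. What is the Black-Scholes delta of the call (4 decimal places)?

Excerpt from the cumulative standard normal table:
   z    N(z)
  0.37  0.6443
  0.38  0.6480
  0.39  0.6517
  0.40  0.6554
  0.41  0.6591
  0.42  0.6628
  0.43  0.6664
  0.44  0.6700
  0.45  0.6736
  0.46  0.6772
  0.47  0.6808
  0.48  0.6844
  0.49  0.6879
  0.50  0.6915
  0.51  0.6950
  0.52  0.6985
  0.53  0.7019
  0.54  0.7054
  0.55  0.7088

0.6700

σ√T = 0.34 × 0.5774 = 0.1963
d₁ = [ln(180/170) + (0.029 + ½·0.34²)·0.3333] / (σ√T) = (0.0572 + 0.0289) / 0.1963 = 0.4386 which rounds to 0.44
N(d₁) = N(0.44) = 0.6700
Δ_call = N(d₁) = 0.6700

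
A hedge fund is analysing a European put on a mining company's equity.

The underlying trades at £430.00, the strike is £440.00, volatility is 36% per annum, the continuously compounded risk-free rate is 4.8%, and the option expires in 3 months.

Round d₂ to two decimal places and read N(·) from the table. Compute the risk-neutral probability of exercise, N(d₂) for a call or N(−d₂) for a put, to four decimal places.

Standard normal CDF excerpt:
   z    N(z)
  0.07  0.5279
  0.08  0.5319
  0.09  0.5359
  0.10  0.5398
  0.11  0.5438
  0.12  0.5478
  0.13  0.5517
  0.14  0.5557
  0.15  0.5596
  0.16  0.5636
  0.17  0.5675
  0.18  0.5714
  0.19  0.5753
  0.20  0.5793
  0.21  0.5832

T = 0.25;  σ√T = 0.1800
d₁ = [ln(430/440) + (0.048 + 0.36²/2)·0.25] / 0.1800 = [-0.0230 + 0.0282] / 0.1800 = 0.0289 ≈ 0.03
d₂ = d₁ − σ√T = 0.0289 − 0.1800 = -0.1511 ≈ -0.15
Pr(exercise) under Q = N(−d₂) = N(0.15) = 0.5596

0.5596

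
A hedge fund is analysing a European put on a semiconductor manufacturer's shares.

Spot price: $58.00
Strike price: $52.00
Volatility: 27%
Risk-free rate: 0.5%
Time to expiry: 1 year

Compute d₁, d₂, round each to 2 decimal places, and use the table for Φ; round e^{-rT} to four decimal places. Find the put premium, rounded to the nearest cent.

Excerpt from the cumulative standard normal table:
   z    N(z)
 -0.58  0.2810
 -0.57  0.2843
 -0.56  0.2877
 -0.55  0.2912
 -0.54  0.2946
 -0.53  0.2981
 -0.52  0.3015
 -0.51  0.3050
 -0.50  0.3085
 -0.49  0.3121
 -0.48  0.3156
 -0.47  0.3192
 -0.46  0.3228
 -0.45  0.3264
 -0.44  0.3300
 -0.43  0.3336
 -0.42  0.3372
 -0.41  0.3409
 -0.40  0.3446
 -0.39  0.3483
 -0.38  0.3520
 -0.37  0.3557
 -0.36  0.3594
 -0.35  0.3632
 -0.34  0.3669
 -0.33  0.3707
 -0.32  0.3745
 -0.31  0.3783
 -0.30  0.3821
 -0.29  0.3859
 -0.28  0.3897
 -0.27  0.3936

σ√T = 0.27·√1 = 0.2700
d₁ = [ln(58/52) + (0.005 + 0.27²/2)·1] / 0.2700 = [0.1092 + 0.0415] / 0.2700 = 0.5580 ≈ 0.56
d₂ = d₁ − σ√T = 0.5580 − 0.2700 = 0.2880 ≈ 0.29
e^(−rT) = e^(−0.005·1) = 0.9950
N(−d₂) = N(-0.29) = 0.3859;  N(−d₁) = N(-0.56) = 0.2877
P = 52·0.9950·0.3859 − 58·0.2877 = 19.9665 − 16.6866 = 3.2799

$3.28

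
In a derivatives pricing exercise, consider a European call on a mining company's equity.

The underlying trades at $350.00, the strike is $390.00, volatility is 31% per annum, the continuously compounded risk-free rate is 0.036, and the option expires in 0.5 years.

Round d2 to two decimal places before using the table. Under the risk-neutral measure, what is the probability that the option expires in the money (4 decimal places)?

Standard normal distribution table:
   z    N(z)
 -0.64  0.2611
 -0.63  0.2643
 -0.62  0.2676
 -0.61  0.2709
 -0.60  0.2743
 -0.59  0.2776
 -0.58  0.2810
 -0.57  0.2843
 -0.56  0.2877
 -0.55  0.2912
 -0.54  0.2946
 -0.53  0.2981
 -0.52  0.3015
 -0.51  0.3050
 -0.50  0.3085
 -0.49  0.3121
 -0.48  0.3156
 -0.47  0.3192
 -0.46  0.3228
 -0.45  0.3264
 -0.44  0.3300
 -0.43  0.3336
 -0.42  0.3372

0.3015

σ√T = 0.31·√0.5 = 0.2192
d₁ = [ln(350/390) + (0.036 + 0.31²/2)·0.5] / 0.2192 = [-0.1082 + 0.0420] / 0.2192 = -0.3020 ≈ -0.30
d₂ = d₁ − σ√T = -0.3020 − 0.2192 = -0.5212 ≈ -0.52
Pr(exercise) under Q = N(d₂) = 0.3015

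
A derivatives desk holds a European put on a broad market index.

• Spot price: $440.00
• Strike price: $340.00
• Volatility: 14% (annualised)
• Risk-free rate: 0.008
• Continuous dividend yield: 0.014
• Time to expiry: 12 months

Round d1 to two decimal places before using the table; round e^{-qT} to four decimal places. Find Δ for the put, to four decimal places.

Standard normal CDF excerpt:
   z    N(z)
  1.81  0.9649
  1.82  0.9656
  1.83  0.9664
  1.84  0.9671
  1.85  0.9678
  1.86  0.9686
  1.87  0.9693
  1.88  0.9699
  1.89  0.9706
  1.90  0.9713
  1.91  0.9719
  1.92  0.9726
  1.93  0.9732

T = 1;  σ√T = 0.1400
d₁ = [ln(440/340) + (0.008 − 0.014 + 0.14²/2)·1] / 0.1400 = [0.2578 + 0.0038] / 0.1400 = 1.8688 which rounds to 1.87
N(d₁) = N(1.87) = 0.9693
Δ_put = e^(−qT)·(N(d₁) − 1) = 0.9861·(0.9693 − 1) = -0.0303

-0.0303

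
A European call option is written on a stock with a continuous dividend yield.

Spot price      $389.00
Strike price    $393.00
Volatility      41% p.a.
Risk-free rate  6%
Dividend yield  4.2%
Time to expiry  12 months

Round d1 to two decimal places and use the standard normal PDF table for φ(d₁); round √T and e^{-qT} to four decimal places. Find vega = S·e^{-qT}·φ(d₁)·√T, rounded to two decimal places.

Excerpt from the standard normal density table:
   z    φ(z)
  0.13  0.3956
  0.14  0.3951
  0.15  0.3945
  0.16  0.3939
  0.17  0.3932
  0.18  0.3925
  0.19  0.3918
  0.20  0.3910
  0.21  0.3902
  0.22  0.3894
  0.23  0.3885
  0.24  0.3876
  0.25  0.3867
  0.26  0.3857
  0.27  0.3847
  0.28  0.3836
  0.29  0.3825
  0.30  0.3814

145.25

σ√T = 0.41 × 1.0000 = 0.4100
d₁ = [ln(389/393) + (0.06 − 0.042 + ½·0.41²)·1] / (σ√T) = (-0.0102 + 0.1020) / 0.4100 = 0.2240 ≈ 0.22
√T = √1 = 1.0000
φ(d₁) = φ(0.22) = 0.3894
e^(−qT) = e^(−0.042·1) = 0.9589
vega = S·e^(−qT)·φ(d₁)·√T = 389·0.9589·0.3894·1.0000 = 145.2509
(The put has the same vega.)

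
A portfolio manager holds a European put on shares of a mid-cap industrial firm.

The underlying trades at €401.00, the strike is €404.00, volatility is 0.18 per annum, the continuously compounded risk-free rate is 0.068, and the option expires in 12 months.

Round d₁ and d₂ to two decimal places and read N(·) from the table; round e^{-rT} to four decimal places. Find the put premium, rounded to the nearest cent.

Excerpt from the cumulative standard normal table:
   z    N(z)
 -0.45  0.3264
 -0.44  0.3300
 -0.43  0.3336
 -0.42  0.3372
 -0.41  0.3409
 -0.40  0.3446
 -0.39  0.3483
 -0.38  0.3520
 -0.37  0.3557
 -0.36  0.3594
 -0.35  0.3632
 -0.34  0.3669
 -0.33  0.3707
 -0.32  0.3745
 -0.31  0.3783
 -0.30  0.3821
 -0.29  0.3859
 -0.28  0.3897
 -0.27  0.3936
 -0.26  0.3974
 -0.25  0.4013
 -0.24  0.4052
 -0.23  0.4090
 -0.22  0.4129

€17.70

σ√T = 0.18·√1 = 0.1800
ln(S/K) + (r + σ²/2)T = ln(401/404) + (0.068 + 0.18²/2)·1 = -0.0075 + 0.0842 = 0.0767
d₁ = 0.0767 / 0.1800 = 0.4264 ≈ 0.43
d₂ = d₁ − σ√T = 0.4264 − 0.1800 = 0.2464 ≈ 0.25
e^(−rT) = e^(−0.068·1) = 0.9343
P = 404·0.9343·N(-0.25) − 401·N(-0.43) = 404·0.9343·0.4013 − 401·0.3336 = 151.4736 − 133.7736 = 17.7000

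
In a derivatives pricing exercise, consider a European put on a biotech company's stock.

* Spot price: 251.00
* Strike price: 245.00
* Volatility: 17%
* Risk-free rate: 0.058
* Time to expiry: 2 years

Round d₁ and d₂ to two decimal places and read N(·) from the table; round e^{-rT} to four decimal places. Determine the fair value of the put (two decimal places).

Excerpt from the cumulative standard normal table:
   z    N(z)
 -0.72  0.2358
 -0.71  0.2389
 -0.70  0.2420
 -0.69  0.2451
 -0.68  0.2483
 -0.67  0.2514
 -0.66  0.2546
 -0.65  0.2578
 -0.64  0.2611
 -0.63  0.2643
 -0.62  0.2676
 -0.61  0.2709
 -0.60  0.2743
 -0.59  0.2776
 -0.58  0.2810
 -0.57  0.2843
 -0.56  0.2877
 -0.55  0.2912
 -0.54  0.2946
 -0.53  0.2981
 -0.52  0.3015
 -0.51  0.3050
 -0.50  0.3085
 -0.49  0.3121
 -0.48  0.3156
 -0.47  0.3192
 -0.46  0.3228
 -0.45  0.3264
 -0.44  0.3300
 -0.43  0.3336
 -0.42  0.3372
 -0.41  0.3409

9.68

σ√T = 0.17 × 1.4142 = 0.2404
d₁ = [ln(251/245) + (0.058 + 0.17²/2)·2] / 0.2404 = [0.0242 + 0.1449] / 0.2404 = 0.7033 which rounds to 0.70
d₂ = d₁ − σ√T = 0.7033 − 0.2404 = 0.4629 which rounds to 0.46
exp(−rT) = exp(−0.058·2) = 0.8905
N(−d₂) = N(-0.46) = 0.3228;  N(−d₁) = N(-0.70) = 0.2420
P = 245·0.8905·0.3228 − 251·0.2420 = 70.4261 − 60.7420 = 9.6841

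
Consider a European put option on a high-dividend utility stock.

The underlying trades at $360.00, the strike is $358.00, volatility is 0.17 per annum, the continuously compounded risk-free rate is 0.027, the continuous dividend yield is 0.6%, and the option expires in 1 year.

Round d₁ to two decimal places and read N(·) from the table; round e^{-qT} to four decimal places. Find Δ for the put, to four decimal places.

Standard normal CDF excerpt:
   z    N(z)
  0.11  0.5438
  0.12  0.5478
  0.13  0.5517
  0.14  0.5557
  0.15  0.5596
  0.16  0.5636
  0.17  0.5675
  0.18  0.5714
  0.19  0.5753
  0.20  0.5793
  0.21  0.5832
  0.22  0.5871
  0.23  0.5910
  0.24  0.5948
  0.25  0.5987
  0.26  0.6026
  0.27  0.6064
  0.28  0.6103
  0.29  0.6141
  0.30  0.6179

σ√T = 0.17·√1 = 0.1700
d₁ = [ln(360/358) + (0.027 − 0.006 + 0.17²/2)·1] / 0.1700 = [0.0056 + 0.0355] / 0.1700 = 0.2413 which rounds to 0.24
N(d₁) = N(0.24) = 0.5948
Δ_put = exp(−qT)·(N(d₁) − 1) = 0.9940·(0.5948 − 1) = -0.4028

-0.4028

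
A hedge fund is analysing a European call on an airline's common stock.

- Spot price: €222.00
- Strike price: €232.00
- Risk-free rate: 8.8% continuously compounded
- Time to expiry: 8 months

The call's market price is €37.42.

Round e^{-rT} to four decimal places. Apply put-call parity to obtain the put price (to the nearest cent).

€34.20

exp(−rT) = exp(−0.088·0.6667) = 0.9430
Put-call parity: C − P = S − K·e^(−rT) = 222 − 232·0.9430 = 222 − 218.7760 = 3.2240
P = C − (C − P) = 37.42 − (3.2240) = 34.1960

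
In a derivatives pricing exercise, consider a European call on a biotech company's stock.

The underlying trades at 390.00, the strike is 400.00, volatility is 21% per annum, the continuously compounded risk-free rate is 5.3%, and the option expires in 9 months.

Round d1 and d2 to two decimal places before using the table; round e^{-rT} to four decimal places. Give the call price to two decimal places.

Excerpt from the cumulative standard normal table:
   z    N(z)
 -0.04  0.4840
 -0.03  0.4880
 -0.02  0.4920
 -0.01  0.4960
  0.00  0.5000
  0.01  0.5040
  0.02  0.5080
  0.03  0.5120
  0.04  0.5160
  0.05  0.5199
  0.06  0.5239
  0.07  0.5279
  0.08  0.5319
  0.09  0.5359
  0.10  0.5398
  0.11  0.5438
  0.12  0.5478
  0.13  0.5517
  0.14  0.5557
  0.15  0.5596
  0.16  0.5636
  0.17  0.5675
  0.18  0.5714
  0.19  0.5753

30.66

σ√T = 0.21 × 0.8660 = 0.1819
ln(S/K) + (r + σ²/2)T = ln(390/400) + (0.053 + 0.21²/2)·0.75 = -0.0253 + 0.0563 = 0.0310
d₁ = 0.0310 / 0.1819 = 0.1703 → 0.17
d₂ = d₁ − σ√T = 0.1703 − 0.1819 = -0.0116 → -0.01
exp(−rT) = exp(−0.053·0.75) = 0.9610
N(d₁) = N(0.17) = 0.5675;  N(d₂) = N(-0.01) = 0.4960
C = 390·0.5675 − 400·0.9610·0.4960 = 221.3250 − 190.6624 = 30.6626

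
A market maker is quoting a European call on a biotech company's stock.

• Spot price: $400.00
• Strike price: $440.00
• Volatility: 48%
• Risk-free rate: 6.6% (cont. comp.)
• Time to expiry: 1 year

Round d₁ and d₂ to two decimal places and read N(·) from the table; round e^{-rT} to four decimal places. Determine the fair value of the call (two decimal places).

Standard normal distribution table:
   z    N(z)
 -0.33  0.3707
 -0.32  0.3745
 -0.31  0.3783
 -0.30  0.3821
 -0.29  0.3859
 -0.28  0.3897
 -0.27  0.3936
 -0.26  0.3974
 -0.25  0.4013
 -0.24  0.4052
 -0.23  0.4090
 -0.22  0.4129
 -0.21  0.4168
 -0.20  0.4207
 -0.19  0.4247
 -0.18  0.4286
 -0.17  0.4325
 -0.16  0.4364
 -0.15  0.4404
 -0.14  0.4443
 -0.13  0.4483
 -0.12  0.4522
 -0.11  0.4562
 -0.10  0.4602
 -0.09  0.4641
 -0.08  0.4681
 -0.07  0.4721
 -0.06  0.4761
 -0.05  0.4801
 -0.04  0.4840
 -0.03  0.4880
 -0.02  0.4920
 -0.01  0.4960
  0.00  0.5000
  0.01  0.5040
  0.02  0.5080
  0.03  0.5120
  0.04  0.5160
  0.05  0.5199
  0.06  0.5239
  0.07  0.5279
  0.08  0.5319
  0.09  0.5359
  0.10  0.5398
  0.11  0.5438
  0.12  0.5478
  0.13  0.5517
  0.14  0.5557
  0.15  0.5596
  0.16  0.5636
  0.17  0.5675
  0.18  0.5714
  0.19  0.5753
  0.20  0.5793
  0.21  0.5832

σ√T = 0.48·√1 = 0.4800
d₁ = [ln(400/440) + (0.066 + 0.48²/2)·1] / 0.4800 = [-0.0953 + 0.1812] / 0.4800 = 0.1789 which rounds to 0.18
d₂ = d₁ − σ√T = 0.1789 − 0.4800 = -0.3011 which rounds to -0.30
e^(−rT) = e^(−0.066·1) = 0.9361
N(d₁) = N(0.18) = 0.5714;  N(d₂) = N(-0.30) = 0.3821
C = 400·0.5714 − 440·0.9361·0.3821 = 228.5600 − 157.3809 = 71.1791

$71.18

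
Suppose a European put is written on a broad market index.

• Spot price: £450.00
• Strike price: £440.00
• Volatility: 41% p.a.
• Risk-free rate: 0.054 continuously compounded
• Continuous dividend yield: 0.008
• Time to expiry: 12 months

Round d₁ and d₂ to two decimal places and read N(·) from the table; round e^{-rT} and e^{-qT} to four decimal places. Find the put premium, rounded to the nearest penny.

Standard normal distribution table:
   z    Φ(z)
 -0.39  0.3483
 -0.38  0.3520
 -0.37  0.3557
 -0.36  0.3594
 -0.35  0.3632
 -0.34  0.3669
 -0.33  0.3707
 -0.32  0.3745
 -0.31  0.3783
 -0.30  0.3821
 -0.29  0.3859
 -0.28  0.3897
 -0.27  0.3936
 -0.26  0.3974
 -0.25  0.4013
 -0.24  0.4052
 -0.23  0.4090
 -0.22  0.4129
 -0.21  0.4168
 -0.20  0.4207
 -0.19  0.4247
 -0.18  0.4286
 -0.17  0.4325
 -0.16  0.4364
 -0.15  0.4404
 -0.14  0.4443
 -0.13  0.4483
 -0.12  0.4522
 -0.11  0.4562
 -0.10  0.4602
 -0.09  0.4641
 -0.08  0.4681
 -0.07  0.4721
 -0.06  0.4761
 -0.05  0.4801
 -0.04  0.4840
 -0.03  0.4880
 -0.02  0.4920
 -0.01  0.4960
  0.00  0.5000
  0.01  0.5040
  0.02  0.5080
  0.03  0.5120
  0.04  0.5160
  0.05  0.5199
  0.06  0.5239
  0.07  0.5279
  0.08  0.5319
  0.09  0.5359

£56.31

σ√T = 0.41 × 1.0000 = 0.4100
d₁ = [ln(450/440) + (0.054 − 0.008 + 0.41²/2)·1] / 0.4100 = [0.0225 + 0.1300] / 0.4100 = 0.3720 ≈ 0.37
d₂ = d₁ − σ√T = 0.3720 − 0.4100 = -0.0380 ≈ -0.04
e^(−qT) = e^(−0.008·1) = 0.9920;  e^(−rT) = e^(−0.054·1) = 0.9474
N(−d₂) = N(0.04) = 0.5160;  N(−d₁) = N(-0.37) = 0.3557
P = 440·0.9474·0.5160 − 450·0.9920·0.3557 = 215.0977 − 158.7845 = 56.3132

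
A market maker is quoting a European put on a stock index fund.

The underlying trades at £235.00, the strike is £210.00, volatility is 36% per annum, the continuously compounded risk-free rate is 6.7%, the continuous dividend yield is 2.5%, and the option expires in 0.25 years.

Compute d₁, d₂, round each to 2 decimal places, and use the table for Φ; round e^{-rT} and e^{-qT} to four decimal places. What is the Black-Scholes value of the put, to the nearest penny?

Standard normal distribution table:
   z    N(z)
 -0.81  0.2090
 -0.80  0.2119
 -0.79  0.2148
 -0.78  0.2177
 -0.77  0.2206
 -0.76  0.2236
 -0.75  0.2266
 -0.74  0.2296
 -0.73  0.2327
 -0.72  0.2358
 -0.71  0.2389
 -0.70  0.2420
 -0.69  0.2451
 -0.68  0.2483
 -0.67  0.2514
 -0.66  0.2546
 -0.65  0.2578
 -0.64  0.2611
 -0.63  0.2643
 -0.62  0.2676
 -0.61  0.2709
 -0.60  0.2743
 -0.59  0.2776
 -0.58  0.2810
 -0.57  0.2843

T = 0.25;  σ√T = 0.1800
d₁ = [ln(235/210) + (0.067 − 0.025 + 0.36²/2)·0.25] / 0.1800 = [0.1125 + 0.0267] / 0.1800 = 0.7732 → 0.77
d₂ = d₁ − σ√T = 0.7732 − 0.1800 = 0.5932 → 0.59
e^(−qT) = e^(−0.025·0.25) = 0.9938;  e^(−rT) = e^(−0.067·0.25) = 0.9834
N(−d₂) = N(-0.59) = 0.2776;  N(−d₁) = N(-0.77) = 0.2206
P = 210·0.9834·0.2776 − 235·0.9938·0.2206 = 57.3283 − 51.5196 = 5.8087

£5.81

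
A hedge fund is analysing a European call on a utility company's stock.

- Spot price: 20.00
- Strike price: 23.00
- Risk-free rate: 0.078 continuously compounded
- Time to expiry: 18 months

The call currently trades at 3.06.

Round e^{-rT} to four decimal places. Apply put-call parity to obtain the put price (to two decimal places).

3.52

e^(−rT) = e^(−0.078·1.5) = 0.8896
Put-call parity: C − P = S − K·e^(−rT) = 20 − 23·0.8896 = 20 − 20.4608 = -0.4608
P = C − (C − P) = 3.06 − (-0.4608) = 3.5208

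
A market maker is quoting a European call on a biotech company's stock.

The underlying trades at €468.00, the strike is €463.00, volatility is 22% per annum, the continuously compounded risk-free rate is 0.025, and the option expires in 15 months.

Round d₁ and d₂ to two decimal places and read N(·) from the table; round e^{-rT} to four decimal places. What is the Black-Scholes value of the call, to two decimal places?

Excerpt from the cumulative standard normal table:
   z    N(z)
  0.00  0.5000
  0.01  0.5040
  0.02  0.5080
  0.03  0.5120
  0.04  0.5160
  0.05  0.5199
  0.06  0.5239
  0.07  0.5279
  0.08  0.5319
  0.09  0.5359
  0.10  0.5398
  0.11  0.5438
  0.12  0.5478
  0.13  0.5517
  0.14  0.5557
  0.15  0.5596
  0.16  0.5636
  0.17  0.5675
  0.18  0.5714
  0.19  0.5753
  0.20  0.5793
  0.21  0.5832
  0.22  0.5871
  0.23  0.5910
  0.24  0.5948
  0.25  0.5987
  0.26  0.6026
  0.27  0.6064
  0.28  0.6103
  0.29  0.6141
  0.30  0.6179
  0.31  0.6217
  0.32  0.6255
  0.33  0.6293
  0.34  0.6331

€54.10

σ√T = 0.22·√1.25 = 0.2460
d₁ = [ln(468/463) + (0.025 + ½·0.22²)·1.25] / (σ√T) = (0.0107 + 0.0615) / 0.2460 = 0.2937 ≈ 0.29
d₂ = 0.2937 − 0.2460 = 0.0477 ≈ 0.05
e^(−rT) = e^(−0.025·1.25) = 0.9692
N(d₁) = N(0.29) = 0.6141;  N(d₂) = N(0.05) = 0.5199
C = 468·0.6141 − 463·0.9692·0.5199 = 287.3988 − 233.2997 = 54.0991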